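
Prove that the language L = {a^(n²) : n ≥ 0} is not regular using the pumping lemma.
Assume for contradiction that L is regular, and let p ≥ 1 be the pumping length given by the pumping lemma.
Choose s = a^(p²). Then s ∈ L and |s| = p² ≥ p.
By the pumping lemma, s = xyz for some x, y, z with |xy| ≤ p, |y| ≥ 1, and xy^i z ∈ L for every i ≥ 0.
Here y = a^k for some k with 1 ≤ k ≤ |xy| ≤ p.

Take i = 2: |xy²z| = p² + k.
Now p² < p² + k ≤ p² + p < p² + 2p + 1 = (p + 1)².
So |xy²z| lies strictly between the consecutive squares p² and (p + 1)², hence is not a perfect square, and xy²z ∉ L.

This contradicts the pumping lemma, which requires xy^i z ∈ L for all i ≥ 0.
Hence L = {a^(n²) : n ≥ 0} is not regular. ∎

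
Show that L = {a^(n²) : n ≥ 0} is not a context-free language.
Assume for contradiction that L is context-free, and let p ≥ 1 be the pumping length given by the pumping lemma for CFLs.
Choose s = a^(p²). Then s ∈ L and |s| = p² ≥ p.
By the CFL pumping lemma, s = uvxyz for some u, v, x, y, z with |vxy| ≤ p, |vy| ≥ 1, and uv^i xy^i z ∈ L for every i ≥ 0.
All symbols are a's, so only lengths matter: let k = |vy|, with 1 ≤ k ≤ |vxy| ≤ p.

Take i = 2: |uv²xy²z| = p² + k, and p² < p² + k ≤ p² + p < (p + 1)².
So the length lies strictly between consecutive squares and is not a perfect square; uv²xy²z ∉ L.

This contradicts the CFL pumping lemma, which requires uv^i xy^i z ∈ L for all i ≥ 0.
Hence L = {a^(n²) : n ≥ 0} is not context-free. ∎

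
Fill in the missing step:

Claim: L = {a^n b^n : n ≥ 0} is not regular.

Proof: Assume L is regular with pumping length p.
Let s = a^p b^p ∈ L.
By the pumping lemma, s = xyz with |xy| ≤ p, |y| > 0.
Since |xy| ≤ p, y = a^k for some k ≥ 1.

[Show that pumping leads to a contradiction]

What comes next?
Consider xy²z = a^(p+k) b^p.

Since k ≥ 1, we have p + k > p.
So xy²z has more a's than b's: (p+k) a's vs p b's.
This means xy²z ∉ L because a^n b^n requires equal counts.

This contradicts the pumping lemma which states xy²z ∈ L.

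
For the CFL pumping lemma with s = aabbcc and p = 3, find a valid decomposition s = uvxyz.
u='aa', v='b', x='b', y='c', z='c'

For s = aabbcc with pumping length p = 3:

One valid decomposition:
- u = 'aa'
- v = 'b'
- x = 'b'
- y = 'c'
- z = 'c'

Verification:
- uvxyz = 'aa' + 'b' + 'b' + 'c' + 'c' = aabbcc ✓
- |vxy| = |'bbc'| = 3 ≤ 3 ✓
- |vy| = |'bc'| = 2 > 0 ✓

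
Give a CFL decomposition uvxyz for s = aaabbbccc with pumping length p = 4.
u='aa', v='a', x='bb', y='b', z='ccc'

For s = aaabbbccc with pumping length p = 4:

One valid decomposition:
- u = 'aa'
- v = 'a'
- x = 'bb'
- y = 'b'
- z = 'ccc'

Verification:
- uvxyz = 'aa' + 'a' + 'bb' + 'b' + 'ccc' = aaabbbccc ✓
- |vxy| = |'abbb'| = 4 ≤ 4 ✓
- |vy| = |'ab'| = 2 > 0 ✓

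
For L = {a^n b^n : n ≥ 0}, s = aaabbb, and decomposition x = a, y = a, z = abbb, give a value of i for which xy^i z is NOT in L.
i = 2

xy²z = a · aa · abbb = aaaabbb; aaaabbb has 4 a's and 3 b's; 4 ≠ 3, so it is not in L.
(Other choices also work, e.g. i = 0, 3; only i = 1 is guaranteed to stay in L since xy¹z = s.)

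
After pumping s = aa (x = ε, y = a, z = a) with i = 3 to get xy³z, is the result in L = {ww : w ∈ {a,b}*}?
Yes

xy³z = ε · aaa · a = aaaa.
aaaa splits into halves aa · aa, which are equal, so it is in L (w = aa).
(A single pumped string landing in L is not a contradiction by itself; a non-regularity proof needs some i for which xy^i z ∉ L, for every admissible decomposition.)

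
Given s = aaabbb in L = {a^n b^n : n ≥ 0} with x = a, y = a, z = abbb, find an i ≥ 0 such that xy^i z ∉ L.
i = 3

xy³z = a · aaa · abbb = aaaaabbb; aaaaabbb has 5 a's and 3 b's; 5 ≠ 3, so it is not in L.
(Other choices also work, e.g. i = 0, 2; only i = 1 is guaranteed to stay in L since xy¹z = s.)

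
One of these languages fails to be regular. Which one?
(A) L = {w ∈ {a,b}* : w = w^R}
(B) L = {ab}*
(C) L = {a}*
(A) {w ∈ {a,b}* : w = w^R}

(A) L = {w ∈ {a,b}* : w = w^R} is NOT regular.

The pumping lemma can be used to prove this:
After pumping, the string is no longer symmetric

The other languages are regular because they can be recognized by finite automata.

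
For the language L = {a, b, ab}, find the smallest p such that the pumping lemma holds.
p = 3

For a finite language L, the pumping lemma holds vacuously if p > max|s| for s ∈ L.

The longest string in L = {a, b, ab} has length 2.
If p = 3, then no string s ∈ L has |s| ≥ p, so the condition is vacuously true.

The minimum pumping length is p = 3.

Why no smaller p works: for any p ≤ 2, the longest string s ∈ L has |s| = 2 ≥ p, so it would
have to be pumpable; but pumping up (i = 2, 3, ...) produces ever longer strings, which cannot all lie in the
finite language L. So the pumping property fails for every p ≤ 2.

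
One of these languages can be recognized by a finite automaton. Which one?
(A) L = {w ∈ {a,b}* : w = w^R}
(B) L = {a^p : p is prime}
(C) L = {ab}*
(C) {ab}*

(C) L = {ab}* is regular.

This can be recognized by a finite automaton (DFA/NFA).
Regular expressions like {ab}* define regular languages.

The other choices are not regular:
- {a^p : p is prime}: After pumping, the length becomes composite
- {w ∈ {a,b}* : w = w^R}: After pumping, the string is no longer symmetric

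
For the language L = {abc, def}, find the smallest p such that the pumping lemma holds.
p = 4

For a finite language L, the pumping lemma holds vacuously if p > max|s| for s ∈ L.

The longest string in L = {abc, def} has length 3.
If p = 4, then no string s ∈ L has |s| ≥ p, so the condition is vacuously true.

The minimum pumping length is p = 4.

Why no smaller p works: for any p ≤ 3, the longest string s ∈ L has |s| = 3 ≥ p, so it would
have to be pumpable; but pumping up (i = 2, 3, ...) produces ever longer strings, which cannot all lie in the
finite language L. So the pumping property fails for every p ≤ 3.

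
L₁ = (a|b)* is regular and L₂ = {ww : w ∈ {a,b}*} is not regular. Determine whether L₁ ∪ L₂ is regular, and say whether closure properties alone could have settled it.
Yes — L₁ ∪ L₂ is regular.

{ww} ⊆ (a|b)*, so L₁ ∪ L₂ = (a|b)*, which is regular.

Note that the bare facts "L₁ regular, L₂ non-regular" do not settle the question by themselves: the closure of regular languages under ∪, ∩, complement and difference applies only when BOTH operands are regular. With a non-regular operand the result can come out regular or non-regular depending on the specific languages, so one has to work out L₁ ∪ L₂ for this particular pair, as above.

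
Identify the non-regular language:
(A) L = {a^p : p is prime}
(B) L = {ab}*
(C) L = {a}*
(A) {a^p : p is prime}

(A) L = {a^p : p is prime} is NOT regular.

The pumping lemma can be used to prove this:
After pumping, the length becomes composite

The other languages are regular because they can be recognized by finite automata.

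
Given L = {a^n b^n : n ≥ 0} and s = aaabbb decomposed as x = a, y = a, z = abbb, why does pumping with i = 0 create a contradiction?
xy⁰z = aabbb ∉ L

Pumping with i = 0 replaces y = a by y⁰ = ε:
- Original: s = xyz = aaabbb; aaabbb = a^3 b^3 has equal counts (3 = 3), so it is in L
- Pumped: xy⁰z = a · ε · abbb = aabbb
- aabbb has 2 a's and 3 b's; 2 ≠ 3, so it is not in L

The pumping lemma would require xy⁰z ∈ L, so this decomposition yields a contradiction.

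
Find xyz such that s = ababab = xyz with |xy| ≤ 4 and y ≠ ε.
x = '', y = 'abab', z = 'ab'

For s = ababab and p = 4, one valid decomposition is:
- x = '' (length 0)
- y = 'abab' (length 4)
- z = 'ab' (length 2)

Verification:
- xyz = '' + 'abab' + 'ab' = ababab ✓
- |xy| = 4 ≤ 4 ✓
- |y| = 4 > 0 ✓

All pumping lemma constraints are satisfied.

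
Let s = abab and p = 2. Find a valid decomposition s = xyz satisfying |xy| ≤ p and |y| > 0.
x = '', y = 'ab', z = 'ab'

For s = abab and p = 2, one valid decomposition is:
- x = '' (length 0)
- y = 'ab' (length 2)
- z = 'ab' (length 2)

Verification:
- xyz = '' + 'ab' + 'ab' = abab ✓
- |xy| = 2 ≤ 2 ✓
- |y| = 2 > 0 ✓

All pumping lemma constraints are satisfied.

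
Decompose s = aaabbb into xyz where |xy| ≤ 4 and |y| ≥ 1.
x = 'aa', y = 'ab', z = 'bb'

For s = aaabbb and p = 4, one valid decomposition is:
- x = 'aa' (length 2)
- y = 'ab' (length 2)
- z = 'bb' (length 2)

Verification:
- xyz = 'aa' + 'ab' + 'bb' = aaabbb ✓
- |xy| = 4 ≤ 4 ✓
- |y| = 2 > 0 ✓

All pumping lemma constraints are satisfied.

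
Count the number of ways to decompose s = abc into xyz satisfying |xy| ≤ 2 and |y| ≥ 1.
3

For s = 'abc' with pumping length p = 2:

Constraints: |xy| ≤ 2, |y| > 0

Valid decompositions (|xy| ≤ p, |y| ≥ 1):
  • x='', y='a', z='bc'
  • x='a', y='b', z='c'
  • x='', y='ab', z='c'

Total count: 3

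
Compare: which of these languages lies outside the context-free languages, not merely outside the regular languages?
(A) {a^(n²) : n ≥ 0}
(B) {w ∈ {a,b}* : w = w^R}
(A) {a^(n²) : n ≥ 0}

(A) {a^(n²) : n ≥ 0} requires the CFL pumping lemma.

- {w ∈ {a,b}* : w = w^R} is context-free (but not regular)
  • Can be shown non-regular with the regular pumping lemma
  • After pumping, the string is no longer symmetric

- {a^(n²) : n ≥ 0} is NOT context-free
  • Requires the CFL pumping lemma to prove
  • Gaps between squares grow unboundedly

The CFL pumping lemma is "stronger" in that it can prove non-membership
in the larger class of context-free languages.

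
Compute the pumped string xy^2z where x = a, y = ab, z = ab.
aababab

Given x = 'a', y = 'ab', z = 'ab' and i = 2:

xy^2z = x + y·y·...·y (2 times) + z
       = 'a' + 'ab'^2 + 'ab'
       = 'a' + 'abab' + 'ab'
       = 'aababab'

The pumped string is 'aababab' with length 7.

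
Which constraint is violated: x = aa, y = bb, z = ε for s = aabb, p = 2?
Violated: |xy| ≤ p

The decomposition x = aa, y = bb, z = ε for s = aabb with p = 2
violates the constraint: |xy| ≤ p

|xy| = |aabb| = 4 > 2 = p. The decomposition puts too many characters in xy.

Pumping lemma constraints:
1. xyz = s (decomposition is valid)
2. |xy| ≤ p
3. |y| > 0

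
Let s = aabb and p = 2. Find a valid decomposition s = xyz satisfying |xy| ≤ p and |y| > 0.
x = '', y = 'a', z = 'abb'

For s = aabb and p = 2, one valid decomposition is:
- x = '' (length 0)
- y = 'a' (length 1)
- z = 'abb' (length 3)

Verification:
- xyz = '' + 'a' + 'abb' = aabb ✓
- |xy| = 1 ≤ 2 ✓
- |y| = 1 > 0 ✓

All pumping lemma constraints are satisfied.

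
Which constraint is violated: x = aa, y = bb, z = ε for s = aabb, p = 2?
Violated: |xy| ≤ p

The decomposition x = aa, y = bb, z = ε for s = aabb with p = 2
violates the constraint: |xy| ≤ p

|xy| = |aabb| = 4 > 2 = p. The decomposition puts too many characters in xy.

Pumping lemma constraints:
1. xyz = s (decomposition is valid)
2. |xy| ≤ p
3. |y| > 0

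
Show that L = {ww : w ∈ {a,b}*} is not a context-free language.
Assume for contradiction that L is context-free, and let p ≥ 1 be the pumping length given by the pumping lemma for CFLs.
Choose s = a^p b^p a^p b^p. Then s ∈ L (take w = a^p b^p) and |s| = 4p ≥ p.
By the CFL pumping lemma, s = uvxyz for some u, v, x, y, z with |vxy| ≤ p, |vy| ≥ 1, and uv^i xy^i z ∈ L for every i ≥ 0.

Write s as four blocks A₁ B₁ A₂ B₂ with A₁ = A₂ = a^p and B₁ = B₂ = b^p. Since |vxy| ≤ p, the window vxy lies inside at most two adjacent blocks. Take i = 0 and let t = uxz, so |t| = 4p − |vy| with 1 ≤ |vy| ≤ p. If |t| is odd, t ∉ L immediately, so assume |vy| is even (hence |vy| ≥ 2) and |t|/2 = 2p − |vy|/2, which satisfies p ≤ |t|/2 ≤ 2p − 1.

Case 1 (vxy inside A₁B₁): t = a^(p−j) b^(p−l) a^p b^p with j + l = |vy|. The second half of t has length < 2p, so it is a suffix of the trailing a^p b^p and ends in b; the first half is a^(p−j) b^(p−l) a^((j+l)/2), which ends in a because (j+l)/2 ≥ 1. The halves differ, so t ∉ L.

Case 2 (vxy inside B₁A₂, straddling the middle): t = a^p b^(p−j) a^(p−l) b^p with j + l = |vy|. If t = ww, then w is a prefix of t of length ≥ p, so w begins with a^p; and w is a suffix of t of length ≥ p, so w ends with b^p. That forces |w| ≥ 2p, contradicting |w| = |t|/2 ≤ 2p − 1. So t ∉ L.

Case 3 (vxy inside A₂B₂): t = a^p b^p a^(p−j) b^(p−l) with j + l = |vy|. The first half of t is a prefix of a^p b^p, so it begins with a; the second half is b^((j+l)/2) a^(p−j) b^(p−l), which begins with b. The halves differ, so t ∉ L.

In every case uv⁰xy⁰z = uxz ∉ L.

This contradicts the CFL pumping lemma, which requires uv^i xy^i z ∈ L for all i ≥ 0.
Hence L = {ww : w ∈ {a,b}*} is not context-free. ∎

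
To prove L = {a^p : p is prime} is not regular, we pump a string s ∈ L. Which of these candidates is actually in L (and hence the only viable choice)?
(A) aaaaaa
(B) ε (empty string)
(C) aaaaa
(C) aaaaa

The pumping lemma is applied to a string s that lies in L, so first check membership of each option:
- (A) aaaaaa has length 6 = 2 × 3, which is not prime, so it is not in L ✗
- (B) ε has length 0, which is not prime, so it is not in L ✗
- (C) aaaaa has length 5, which is prime, so it is in L ✓

Only (C) aaaaa is in L, so it is the only candidate that could play the role of s.
(In a complete proof one picks s in terms of the pumping length p so that |s| ≥ p is guaranteed; a fixed string like aaaaa illustrates the shape of such an s.)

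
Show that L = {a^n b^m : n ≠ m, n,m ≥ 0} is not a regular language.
Assume for contradiction that L is regular, and let p ≥ 1 be the pumping length given by the pumping lemma.
Choose s = a^p b^(p + p!). Then s ∈ L because p ≠ p + p! (as p! ≥ 1), and |s| ≥ p.
By the pumping lemma, s = xyz for some x, y, z with |xy| ≤ p, |y| ≥ 1, and xy^i z ∈ L for every i ≥ 0.
Since |xy| ≤ p and the first p symbols of s are all a's, y = a^k for some k with 1 ≤ k ≤ p.
For every i ≥ 0, xy^i z = a^(p + (i − 1)k) b^(p + p!).

Because 1 ≤ k ≤ p, k divides p!. Let t = p!/k (a positive integer) and take i = t + 1.
Then the number of a's is p + tk = p + p!, which equals the number of b's.
So xy^(t+1) z = a^(p + p!) b^(p + p!) has equally many a's and b's and is NOT in L.

This contradicts the pumping lemma, which requires xy^i z ∈ L for all i ≥ 0.
Hence L = {a^n b^m : n ≠ m, n,m ≥ 0} is not regular. ∎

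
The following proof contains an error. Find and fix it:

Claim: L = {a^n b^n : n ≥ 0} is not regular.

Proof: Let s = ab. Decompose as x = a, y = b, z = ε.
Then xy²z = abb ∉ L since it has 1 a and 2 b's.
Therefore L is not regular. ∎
Error: The string s = ab might be shorter than the pumping length p.

Correction: Choose s = a^p b^p to ensure |s| ≥ p. Also, the decomposition is wrong: with |xy| ≤ p, y cannot include b's when s starts with p a's.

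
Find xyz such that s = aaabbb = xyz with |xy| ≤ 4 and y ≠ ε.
x = 'aa', y = 'a', z = 'bbb'

For s = aaabbb and p = 4, one valid decomposition is:
- x = 'aa' (length 2)
- y = 'a' (length 1)
- z = 'bbb' (length 3)

Verification:
- xyz = 'aa' + 'a' + 'bbb' = aaabbb ✓
- |xy| = 3 ≤ 4 ✓
- |y| = 1 > 0 ✓

All pumping lemma constraints are satisfied.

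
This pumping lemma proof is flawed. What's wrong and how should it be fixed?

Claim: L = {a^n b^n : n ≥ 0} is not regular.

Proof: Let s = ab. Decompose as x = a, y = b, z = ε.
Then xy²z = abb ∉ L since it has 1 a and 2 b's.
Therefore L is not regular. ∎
Error: The string s = ab might be shorter than the pumping length p.

Correction: Choose s = a^p b^p to ensure |s| ≥ p. Also, the decomposition is wrong: with |xy| ≤ p, y cannot include b's when s starts with p a's.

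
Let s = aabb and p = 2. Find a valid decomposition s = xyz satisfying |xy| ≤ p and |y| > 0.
x = '', y = 'a', z = 'abb'

For s = aabb and p = 2, one valid decomposition is:
- x = '' (length 0)
- y = 'a' (length 1)
- z = 'abb' (length 3)

Verification:
- xyz = '' + 'a' + 'abb' = aabb ✓
- |xy| = 1 ≤ 2 ✓
- |y| = 1 > 0 ✓

All pumping lemma constraints are satisfied.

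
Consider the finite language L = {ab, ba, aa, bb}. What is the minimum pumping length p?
p = 3

For a finite language L, the pumping lemma holds vacuously if p > max|s| for s ∈ L.

The longest string in L = {ab, ba, aa, bb} has length 2.
If p = 3, then no string s ∈ L has |s| ≥ p, so the condition is vacuously true.

The minimum pumping length is p = 3.

Why no smaller p works: for any p ≤ 2, the longest string s ∈ L has |s| = 2 ≥ p, so it would
have to be pumpable; but pumping up (i = 2, 3, ...) produces ever longer strings, which cannot all lie in the
finite language L. So the pumping property fails for every p ≤ 2.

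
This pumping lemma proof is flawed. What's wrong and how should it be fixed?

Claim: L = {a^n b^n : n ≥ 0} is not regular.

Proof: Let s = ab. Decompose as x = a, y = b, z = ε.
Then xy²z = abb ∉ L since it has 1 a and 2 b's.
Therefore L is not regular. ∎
Error: The string s = ab might be shorter than the pumping length p.

Correction: Choose s = a^p b^p to ensure |s| ≥ p. Also, the decomposition is wrong: with |xy| ≤ p, y cannot include b's when s starts with p a's.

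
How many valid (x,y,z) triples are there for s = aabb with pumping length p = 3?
6

For s = 'aabb' with pumping length p = 3:

Constraints: |xy| ≤ 3, |y| > 0

Valid decompositions (|xy| ≤ p, |y| ≥ 1):
  • x='', y='a', z='abb'
  • x='a', y='a', z='bb'
  • x='', y='aa', z='bb'
  • x='aa', y='b', z='b'
  • x='a', y='ab', z='b'
  • x='', y='aab', z='b'

Total count: 6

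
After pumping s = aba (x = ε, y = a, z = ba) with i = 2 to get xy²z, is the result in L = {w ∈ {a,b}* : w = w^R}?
No

xy²z = ε · aa · ba = aaba.
aaba reversed is abaa ≠ aaba, so it is not a palindrome and is not in L.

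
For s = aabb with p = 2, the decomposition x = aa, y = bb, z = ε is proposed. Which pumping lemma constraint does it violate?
Violated: |xy| ≤ p

The decomposition x = aa, y = bb, z = ε for s = aabb with p = 2
violates the constraint: |xy| ≤ p

|xy| = |aabb| = 4 > 2 = p. The decomposition puts too many characters in xy.

Pumping lemma constraints:
1. xyz = s (decomposition is valid)
2. |xy| ≤ p
3. |y| > 0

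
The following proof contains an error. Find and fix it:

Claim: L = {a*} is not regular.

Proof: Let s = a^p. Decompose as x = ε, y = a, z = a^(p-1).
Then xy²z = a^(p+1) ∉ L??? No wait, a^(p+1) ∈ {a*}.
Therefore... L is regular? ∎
Error: The proof attempts to show a*  is not regular, but a* IS regular!

Correction: a* is a regular language (recognized by a simple DFA with one accepting state and self-loop on 'a'). The pumping lemma can only prove non-regularity, not regularity. For regular languages, pumping always works.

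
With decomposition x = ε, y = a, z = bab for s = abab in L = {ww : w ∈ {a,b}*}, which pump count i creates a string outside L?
i = 0

xy⁰z = ε · ε · bab = bab; bab has odd length 3, so it cannot be written as ww and is not in L.
(Other choices also work, e.g. i = 2, 3; only i = 1 is guaranteed to stay in L since xy¹z = s.)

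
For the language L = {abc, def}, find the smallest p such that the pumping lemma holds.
p = 4

For a finite language L, the pumping lemma holds vacuously if p > max|s| for s ∈ L.

The longest string in L = {abc, def} has length 3.
If p = 4, then no string s ∈ L has |s| ≥ p, so the condition is vacuously true.

The minimum pumping length is p = 4.

Why no smaller p works: for any p ≤ 3, the longest string s ∈ L has |s| = 3 ≥ p, so it would
have to be pumpable; but pumping up (i = 2, 3, ...) produces ever longer strings, which cannot all lie in the
finite language L. So the pumping property fails for every p ≤ 3.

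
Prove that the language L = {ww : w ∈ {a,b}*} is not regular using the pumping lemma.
Assume for contradiction that L is regular, and let p ≥ 1 be the pumping length given by the pumping lemma.
Choose s = a^p b a^p b. Then s ∈ L (take w = a^p b) and |s| = 2p + 2 ≥ p.
By the pumping lemma, s = xyz for some x, y, z with |xy| ≤ p, |y| ≥ 1, and xy^i z ∈ L for every i ≥ 0.
Since |xy| ≤ p and the first p symbols of s are all a's, y = a^k for some k with 1 ≤ k ≤ p.

Take i = 2: t = xy²z = a^(p + k) b a^p b.
Suppose t = uu for some string u. The string t contains exactly two b's and ends in b, so u contains exactly one b and ends in b; hence u = a^j b for some j, and uu = a^j b a^j b. Comparing with t = a^(p + k) b a^p b forces j = p + k (first block) and j = p (second block), which is impossible since k ≥ 1. So t ∉ L.

This contradicts the pumping lemma, which requires xy^i z ∈ L for all i ≥ 0.
Hence L = {ww : w ∈ {a,b}*} is not regular. ∎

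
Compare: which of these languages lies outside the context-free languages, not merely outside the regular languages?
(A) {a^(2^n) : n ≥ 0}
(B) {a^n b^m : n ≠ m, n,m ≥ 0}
(A) {a^(2^n) : n ≥ 0}

(A) {a^(2^n) : n ≥ 0} requires the CFL pumping lemma.

- {a^n b^m : n ≠ m, n,m ≥ 0} is context-free (but not regular)
  • Can be shown non-regular with the regular pumping lemma
  • After pumping a's, we can make n = m

- {a^(2^n) : n ≥ 0} is NOT context-free
  • Requires the CFL pumping lemma to prove
  • Gaps between powers of 2 grow exponentially

The CFL pumping lemma is "stronger" in that it can prove non-membership
in the larger class of context-free languages.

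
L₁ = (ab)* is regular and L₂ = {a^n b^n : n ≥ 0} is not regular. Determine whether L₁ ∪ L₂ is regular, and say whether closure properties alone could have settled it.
No — L₁ ∪ L₂ is not regular.

Let U = (ab)* ∪ {a^n b^n}. If U were regular, then U ∩ aa*bb* would be regular (closure under intersection with a regular language). But (ab)* ∩ aa*bb* = {ab} and {a^n b^n} ∩ aa*bb* = {a^n b^n : n ≥ 1}, so U ∩ aa*bb* = {a^n b^n : n ≥ 1}, which is not regular. Hence U is not regular.

Note that the bare facts "L₁ regular, L₂ non-regular" do not settle the question by themselves: the closure of regular languages under ∪, ∩, complement and difference applies only when BOTH operands are regular. With a non-regular operand the result can come out regular or non-regular depending on the specific languages, so one has to work out L₁ ∪ L₂ for this particular pair, as above.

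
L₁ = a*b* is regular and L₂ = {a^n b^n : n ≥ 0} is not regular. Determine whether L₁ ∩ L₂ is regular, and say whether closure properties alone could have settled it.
No — L₁ ∩ L₂ is not regular.

Every string a^n b^n already lies in a*b*, so L₁ ∩ L₂ = {a^n b^n : n ≥ 0} = L₂ itself, which is the standard non-regular language (pump s = a^p b^p).

Note that the bare facts "L₁ regular, L₂ non-regular" do not settle the question by themselves: the closure of regular languages under ∪, ∩, complement and difference applies only when BOTH operands are regular. With a non-regular operand the result can come out regular or non-regular depending on the specific languages, so one has to work out L₁ ∩ L₂ for this particular pair, as above.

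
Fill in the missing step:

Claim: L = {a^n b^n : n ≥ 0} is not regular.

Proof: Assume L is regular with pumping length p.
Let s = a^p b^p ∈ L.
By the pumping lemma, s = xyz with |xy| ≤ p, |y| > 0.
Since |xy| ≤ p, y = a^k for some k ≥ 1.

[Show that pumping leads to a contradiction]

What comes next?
Consider xy²z = a^(p+k) b^p.

Since k ≥ 1, we have p + k > p.
So xy²z has more a's than b's: (p+k) a's vs p b's.
This means xy²z ∉ L because a^n b^n requires equal counts.

This contradicts the pumping lemma which states xy²z ∈ L.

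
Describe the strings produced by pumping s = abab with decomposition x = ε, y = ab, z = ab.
{xy^i z : i ≥ 0} = {(ab)^(i+1) : i ≥ 0} = {ab, abab, ababab, ...}

With x = ε, y = ab, z = ab: Pumping 'ab' gives strings of alternating a's and b's.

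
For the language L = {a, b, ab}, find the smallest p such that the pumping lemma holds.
p = 3

For a finite language L, the pumping lemma holds vacuously if p > max|s| for s ∈ L.

The longest string in L = {a, b, ab} has length 2.
If p = 3, then no string s ∈ L has |s| ≥ p, so the condition is vacuously true.

The minimum pumping length is p = 3.

Why no smaller p works: for any p ≤ 2, the longest string s ∈ L has |s| = 2 ≥ p, so it would
have to be pumpable; but pumping up (i = 2, 3, ...) produces ever longer strings, which cannot all lie in the
finite language L. So the pumping property fails for every p ≤ 2.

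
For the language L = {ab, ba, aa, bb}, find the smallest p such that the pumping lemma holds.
p = 3

For a finite language L, the pumping lemma holds vacuously if p > max|s| for s ∈ L.

The longest string in L = {ab, ba, aa, bb} has length 2.
If p = 3, then no string s ∈ L has |s| ≥ p, so the condition is vacuously true.

The minimum pumping length is p = 3.

Why no smaller p works: for any p ≤ 2, the longest string s ∈ L has |s| = 2 ≥ p, so it would
have to be pumpable; but pumping up (i = 2, 3, ...) produces ever longer strings, which cannot all lie in the
finite language L. So the pumping property fails for every p ≤ 2.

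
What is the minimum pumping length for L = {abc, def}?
p = 4

For a finite language L, the pumping lemma holds vacuously if p > max|s| for s ∈ L.

The longest string in L = {abc, def} has length 3.
If p = 4, then no string s ∈ L has |s| ≥ p, so the condition is vacuously true.

The minimum pumping length is p = 4.

Why no smaller p works: for any p ≤ 3, the longest string s ∈ L has |s| = 3 ≥ p, so it would
have to be pumpable; but pumping up (i = 2, 3, ...) produces ever longer strings, which cannot all lie in the
finite language L. So the pumping property fails for every p ≤ 3.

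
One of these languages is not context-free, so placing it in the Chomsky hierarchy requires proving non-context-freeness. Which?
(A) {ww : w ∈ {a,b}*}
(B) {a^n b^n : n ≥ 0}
(A) {ww : w ∈ {a,b}*}

(A) {ww : w ∈ {a,b}*} requires the CFL pumping lemma.

- {a^n b^n : n ≥ 0} is context-free (but not regular)
  • Can be shown non-regular with the regular pumping lemma
  • After pumping, the number of a's and b's become unequal

- {ww : w ∈ {a,b}*} is NOT context-free
  • Requires the CFL pumping lemma to prove
  • Even a PDA cannot compare two arbitrary halves symbol by symbol; CFL pumping on a^p b^p a^p b^p fails

The CFL pumping lemma is "stronger" in that it can prove non-membership
in the larger class of context-free languages.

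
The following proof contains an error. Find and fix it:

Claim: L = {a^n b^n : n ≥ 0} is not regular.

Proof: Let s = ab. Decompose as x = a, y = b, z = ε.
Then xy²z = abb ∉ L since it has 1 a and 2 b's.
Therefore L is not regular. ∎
Error: The string s = ab might be shorter than the pumping length p.

Correction: Choose s = a^p b^p to ensure |s| ≥ p. Also, the decomposition is wrong: with |xy| ≤ p, y cannot include b's when s starts with p a's.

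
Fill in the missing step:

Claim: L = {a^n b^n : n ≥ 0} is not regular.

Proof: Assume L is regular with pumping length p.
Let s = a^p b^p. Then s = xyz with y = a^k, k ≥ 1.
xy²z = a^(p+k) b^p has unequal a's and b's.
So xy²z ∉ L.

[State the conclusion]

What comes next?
This contradicts the pumping lemma for regular languages,
which guarantees xy^i z ∈ L for all i ≥ 0.

Since our assumption that L is regular leads to a contradiction,
we conclude that L = {a^n b^n : n ≥ 0} is NOT regular. ∎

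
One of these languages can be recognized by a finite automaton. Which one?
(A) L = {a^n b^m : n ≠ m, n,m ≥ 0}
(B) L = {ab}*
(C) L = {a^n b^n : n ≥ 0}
(B) {ab}*

(B) L = {ab}* is regular.

This can be recognized by a finite automaton (DFA/NFA).
Regular expressions like {ab}* define regular languages.

The other choices are not regular:
- {a^n b^n : n ≥ 0}: After pumping, the number of a's and b's become unequal
- {a^n b^m : n ≠ m, n,m ≥ 0}: After pumping a's, we can make n = m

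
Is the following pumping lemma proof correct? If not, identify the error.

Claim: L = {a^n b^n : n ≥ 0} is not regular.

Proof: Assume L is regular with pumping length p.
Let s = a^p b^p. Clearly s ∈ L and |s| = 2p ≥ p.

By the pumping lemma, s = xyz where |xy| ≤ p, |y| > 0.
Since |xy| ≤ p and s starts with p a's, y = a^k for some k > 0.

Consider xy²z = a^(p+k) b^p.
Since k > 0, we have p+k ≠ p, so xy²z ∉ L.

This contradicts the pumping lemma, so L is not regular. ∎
The proof is correct.

This proof is valid because:
1. The string s = a^p b^p is correctly in L
2. The decomposition analysis is correct: y must consist only of a's
3. The contradiction is valid: pumping increases a's but not b's
4. The conclusion follows logically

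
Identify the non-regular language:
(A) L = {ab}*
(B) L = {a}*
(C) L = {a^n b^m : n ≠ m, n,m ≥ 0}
(C) {a^n b^m : n ≠ m, n,m ≥ 0}

(C) L = {a^n b^m : n ≠ m, n,m ≥ 0} is NOT regular.

The pumping lemma can be used to prove this:
After pumping a's, we can make n = m

The other languages are regular because they can be recognized by finite automata.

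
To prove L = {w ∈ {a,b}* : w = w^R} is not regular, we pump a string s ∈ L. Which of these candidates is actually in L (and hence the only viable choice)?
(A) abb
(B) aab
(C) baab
(C) baab

The pumping lemma is applied to a string s that lies in L, so first check membership of each option:
- (A) abb reversed is bba ≠ abb, so it is not a palindrome and is not in L ✗
- (B) aab reversed is baa ≠ aab, so it is not a palindrome and is not in L ✗
- (C) baab reversed is baab, the same string, so it is a palindrome and is in L ✓

Only (C) baab is in L, so it is the only candidate that could play the role of s.
(In a complete proof one picks s in terms of the pumping length p so that |s| ≥ p is guaranteed; a fixed string like baab illustrates the shape of such an s.)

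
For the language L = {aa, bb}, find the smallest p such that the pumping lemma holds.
p = 3

For a finite language L, the pumping lemma holds vacuously if p > max|s| for s ∈ L.

The longest string in L = {aa, bb} has length 2.
If p = 3, then no string s ∈ L has |s| ≥ p, so the condition is vacuously true.

The minimum pumping length is p = 3.

Why no smaller p works: for any p ≤ 2, the longest string s ∈ L has |s| = 2 ≥ p, so it would
have to be pumpable; but pumping up (i = 2, 3, ...) produces ever longer strings, which cannot all lie in the
finite language L. So the pumping property fails for every p ≤ 2.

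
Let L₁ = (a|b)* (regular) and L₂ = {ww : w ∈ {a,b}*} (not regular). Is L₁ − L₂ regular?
No — L₁ − L₂ is not regular.

L₁ − L₂ is the complement of {ww} within {a,b}*. If it were regular, its complement {ww} would be regular as well (regular languages are closed under complement) — contradiction. So L₁ − L₂ is not regular.

Note that the bare facts "L₁ regular, L₂ non-regular" do not settle the question by themselves: the closure of regular languages under ∪, ∩, complement and difference applies only when BOTH operands are regular. With a non-regular operand the result can come out regular or non-regular depending on the specific languages, so one has to work out L₁ − L₂ for this particular pair, as above.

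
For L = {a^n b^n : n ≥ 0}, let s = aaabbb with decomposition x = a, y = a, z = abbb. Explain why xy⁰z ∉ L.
xy⁰z = aabbb ∉ L

Pumping with i = 0 replaces y = a by y⁰ = ε:
- Original: s = xyz = aaabbb; aaabbb = a^3 b^3 has equal counts (3 = 3), so it is in L
- Pumped: xy⁰z = a · ε · abbb = aabbb
- aabbb has 2 a's and 3 b's; 2 ≠ 3, so it is not in L

The pumping lemma would require xy⁰z ∈ L, so this decomposition yields a contradiction.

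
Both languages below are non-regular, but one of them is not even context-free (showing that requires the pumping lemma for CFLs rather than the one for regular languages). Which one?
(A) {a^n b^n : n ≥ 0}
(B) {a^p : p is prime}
(B) {a^p : p is prime}

(B) {a^p : p is prime} requires the CFL pumping lemma.

- {a^n b^n : n ≥ 0} is context-free (but not regular)
  • Can be shown non-regular with the regular pumping lemma
  • After pumping, the number of a's and b's become unequal

- {a^p : p is prime} is NOT context-free
  • Requires the CFL pumping lemma to prove
  • The CFL pumping lemma also fails because prime gaps are unbounded

The CFL pumping lemma is "stronger" in that it can prove non-membership
in the larger class of context-free languages.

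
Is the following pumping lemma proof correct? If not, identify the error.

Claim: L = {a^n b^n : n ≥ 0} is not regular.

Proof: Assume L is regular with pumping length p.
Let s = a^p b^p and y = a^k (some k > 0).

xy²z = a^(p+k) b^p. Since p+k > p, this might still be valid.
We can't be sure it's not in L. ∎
The proof is INCORRECT.

Error: The conclusion is wrong.
xy²z = a^(p+k) b^p is definitely NOT in L because the number of a's (p+k) ≠ number of b's (p).
The proof incorrectly doubts what is actually a valid contradiction.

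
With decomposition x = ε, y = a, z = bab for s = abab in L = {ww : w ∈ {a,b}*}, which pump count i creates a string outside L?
i = 0

xy⁰z = ε · ε · bab = bab; bab has odd length 3, so it cannot be written as ww and is not in L.
(Other choices also work, e.g. i = 2, 3; only i = 1 is guaranteed to stay in L since xy¹z = s.)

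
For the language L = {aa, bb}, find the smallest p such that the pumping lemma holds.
p = 3

For a finite language L, the pumping lemma holds vacuously if p > max|s| for s ∈ L.

The longest string in L = {aa, bb} has length 2.
If p = 3, then no string s ∈ L has |s| ≥ p, so the condition is vacuously true.

The minimum pumping length is p = 3.

Why no smaller p works: for any p ≤ 2, the longest string s ∈ L has |s| = 2 ≥ p, so it would
have to be pumpable; but pumping up (i = 2, 3, ...) produces ever longer strings, which cannot all lie in the
finite language L. So the pumping property fails for every p ≤ 2.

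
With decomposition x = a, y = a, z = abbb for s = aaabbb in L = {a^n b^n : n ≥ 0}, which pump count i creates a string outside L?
i = 2

xy²z = a · aa · abbb = aaaabbb; aaaabbb has 4 a's and 3 b's; 4 ≠ 3, so it is not in L.
(Other choices also work, e.g. i = 0, 3; only i = 1 is guaranteed to stay in L since xy¹z = s.)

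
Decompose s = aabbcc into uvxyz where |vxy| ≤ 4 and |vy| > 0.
u='a', v='a', x='bb', y='c', z='c'

For s = aabbcc with pumping length p = 4:

One valid decomposition:
- u = 'a'
- v = 'a'
- x = 'bb'
- y = 'c'
- z = 'c'

Verification:
- uvxyz = 'a' + 'a' + 'bb' + 'c' + 'c' = aabbcc ✓
- |vxy| = |'abbc'| = 4 ≤ 4 ✓
- |vy| = |'ac'| = 2 > 0 ✓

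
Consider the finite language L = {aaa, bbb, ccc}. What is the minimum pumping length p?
p = 4

For a finite language L, the pumping lemma holds vacuously if p > max|s| for s ∈ L.

The longest string in L = {aaa, bbb, ccc} has length 3.
If p = 4, then no string s ∈ L has |s| ≥ p, so the condition is vacuously true.

The minimum pumping length is p = 4.

Why no smaller p works: for any p ≤ 3, the longest string s ∈ L has |s| = 3 ≥ p, so it would
have to be pumpable; but pumping up (i = 2, 3, ...) produces ever longer strings, which cannot all lie in the
finite language L. So the pumping property fails for every p ≤ 3.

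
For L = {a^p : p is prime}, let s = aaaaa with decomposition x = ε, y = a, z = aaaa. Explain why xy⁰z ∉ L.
xy⁰z = aaaa ∉ L

Pumping with i = 0 replaces y = a by y⁰ = ε:
- Original: s = xyz = aaaaa; aaaaa has length 5, which is prime, so it is in L
- Pumped: xy⁰z = ε · ε · aaaa = aaaa
- aaaa has length 4 = 2 × 2, which is not prime, so it is not in L

The pumping lemma would require xy⁰z ∈ L, so this decomposition yields a contradiction.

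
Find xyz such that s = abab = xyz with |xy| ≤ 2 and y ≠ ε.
x = 'a', y = 'b', z = 'ab'

For s = abab and p = 2, one valid decomposition is:
- x = 'a' (length 1)
- y = 'b' (length 1)
- z = 'ab' (length 2)

Verification:
- xyz = 'a' + 'b' + 'ab' = abab ✓
- |xy| = 2 ≤ 2 ✓
- |y| = 1 > 0 ✓

All pumping lemma constraints are satisfied.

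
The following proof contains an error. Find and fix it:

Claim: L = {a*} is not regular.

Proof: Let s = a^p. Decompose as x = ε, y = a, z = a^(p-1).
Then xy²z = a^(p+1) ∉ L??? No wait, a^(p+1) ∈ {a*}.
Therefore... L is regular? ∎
Error: The proof attempts to show a*  is not regular, but a* IS regular!

Correction: a* is a regular language (recognized by a simple DFA with one accepting state and self-loop on 'a'). The pumping lemma can only prove non-regularity, not regularity. For regular languages, pumping always works.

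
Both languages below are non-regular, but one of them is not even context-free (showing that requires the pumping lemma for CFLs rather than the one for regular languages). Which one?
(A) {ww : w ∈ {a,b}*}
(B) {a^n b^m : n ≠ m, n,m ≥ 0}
(A) {ww : w ∈ {a,b}*}

(A) {ww : w ∈ {a,b}*} requires the CFL pumping lemma.

- {a^n b^m : n ≠ m, n,m ≥ 0} is context-free (but not regular)
  • Can be shown non-regular with the regular pumping lemma
  • After pumping a's, we can make n = m

- {ww : w ∈ {a,b}*} is NOT context-free
  • Requires the CFL pumping lemma to prove
  • Cannot verify equality of two arbitrary substrings

The CFL pumping lemma is "stronger" in that it can prove non-membership
in the larger class of context-free languages.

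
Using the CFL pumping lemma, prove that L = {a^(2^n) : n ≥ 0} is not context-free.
Assume for contradiction that L is context-free, and let p ≥ 1 be the pumping length given by the pumping lemma for CFLs.
Choose s = a^(2^p). Then s ∈ L and |s| = 2^p ≥ p.
By the CFL pumping lemma, s = uvxyz for some u, v, x, y, z with |vxy| ≤ p, |vy| ≥ 1, and uv^i xy^i z ∈ L for every i ≥ 0.
All symbols are a's, so only lengths matter: let k = |vy|, with 1 ≤ k ≤ |vxy| ≤ p < 2^p.

Take i = 2: |uv²xy²z| = 2^p + k, and 2^p < 2^p + k < 2^p + 2^p = 2^(p+1).
So the length lies strictly between consecutive powers of two and is not a power of 2; uv²xy²z ∉ L.

This contradicts the CFL pumping lemma, which requires uv^i xy^i z ∈ L for all i ≥ 0.
Hence L = {a^(2^n) : n ≥ 0} is not context-free. ∎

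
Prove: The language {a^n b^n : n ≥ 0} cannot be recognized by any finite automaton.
Assume for contradiction that L is regular, and let p ≥ 1 be the pumping length given by the pumping lemma.
Choose s = a^p b^p. Then s ∈ L and |s| = 2p ≥ p.
By the pumping lemma, s = xyz for some x, y, z with |xy| ≤ p, |y| ≥ 1, and xy^i z ∈ L for every i ≥ 0.
Since |xy| ≤ p and the first p symbols of s are all a's, we must have y = a^k for some k with 1 ≤ k ≤ p.

Take i = 0: xy⁰z = a^(p − k) b^p.
This string has p − k a's but p b's, and p − k < p because k ≥ 1. So xy⁰z ∉ L.

This contradicts the pumping lemma, which requires xy^i z ∈ L for all i ≥ 0.
Hence L = {a^n b^n : n ≥ 0} is not regular. ∎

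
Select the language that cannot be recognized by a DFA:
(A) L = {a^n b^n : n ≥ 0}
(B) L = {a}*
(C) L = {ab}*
(A) {a^n b^n : n ≥ 0}

(A) L = {a^n b^n : n ≥ 0} is NOT regular.

The pumping lemma can be used to prove this:
After pumping, the number of a's and b's become unequal

The other languages are regular because they can be recognized by finite automata.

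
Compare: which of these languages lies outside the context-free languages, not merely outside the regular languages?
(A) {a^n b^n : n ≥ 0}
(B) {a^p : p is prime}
(B) {a^p : p is prime}

(B) {a^p : p is prime} requires the CFL pumping lemma.

- {a^n b^n : n ≥ 0} is context-free (but not regular)
  • Can be shown non-regular with the regular pumping lemma
  • After pumping, the number of a's and b's become unequal

- {a^p : p is prime} is NOT context-free
  • Requires the CFL pumping lemma to prove
  • The CFL pumping lemma also fails because prime gaps are unbounded

The CFL pumping lemma is "stronger" in that it can prove non-membership
in the larger class of context-free languages.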